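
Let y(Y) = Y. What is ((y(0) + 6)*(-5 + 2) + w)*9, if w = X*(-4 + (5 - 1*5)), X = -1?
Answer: -126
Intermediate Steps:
w = 4 (w = -(-4 + (5 - 1*5)) = -(-4 + (5 - 5)) = -(-4 + 0) = -1*(-4) = 4)
((y(0) + 6)*(-5 + 2) + w)*9 = ((0 + 6)*(-5 + 2) + 4)*9 = (6*(-3) + 4)*9 = (-18 + 4)*9 = -14*9 = -126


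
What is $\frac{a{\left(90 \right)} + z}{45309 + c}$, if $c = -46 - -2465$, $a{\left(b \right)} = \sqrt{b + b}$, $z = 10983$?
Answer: $\frac{10983}{47728} + \frac{3 \sqrt{5}}{23864} \approx 0.2304$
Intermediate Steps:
$a{\left(b \right)} = \sqrt{2} \sqrt{b}$ ($a{\left(b \right)} = \sqrt{2 b} = \sqrt{2} \sqrt{b}$)
$c = 2419$ ($c = -46 + 2465 = 2419$)
$\frac{a{\left(90 \right)} + z}{45309 + c} = \frac{\sqrt{2} \sqrt{90} + 10983}{45309 + 2419} = \frac{\sqrt{2} \cdot 3 \sqrt{10} + 10983}{47728} = \left(6 \sqrt{5} + 10983\right) \frac{1}{47728} = \left(10983 + 6 \sqrt{5}\right) \frac{1}{47728} = \frac{10983}{47728} + \frac{3 \sqrt{5}}{23864}$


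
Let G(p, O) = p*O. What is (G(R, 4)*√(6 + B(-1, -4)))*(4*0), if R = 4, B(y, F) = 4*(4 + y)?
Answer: 0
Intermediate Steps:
B(y, F) = 16 + 4*y
G(p, O) = O*p
(G(R, 4)*√(6 + B(-1, -4)))*(4*0) = ((4*4)*√(6 + (16 + 4*(-1))))*(4*0) = (16*√(6 + (16 - 4)))*0 = (16*√(6 + 12))*0 = (16*√18)*0 = (16*(3*√2))*0 = (48*√2)*0 = 0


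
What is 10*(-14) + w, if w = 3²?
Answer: -131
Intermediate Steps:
w = 9
10*(-14) + w = 10*(-14) + 9 = -140 + 9 = -131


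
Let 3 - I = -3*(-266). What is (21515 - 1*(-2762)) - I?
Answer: 25072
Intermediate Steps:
I = -795 (I = 3 - (-3)*(-266) = 3 - 1*798 = 3 - 798 = -795)
(21515 - 1*(-2762)) - I = (21515 - 1*(-2762)) - 1*(-795) = (21515 + 2762) + 795 = 24277 + 795 = 25072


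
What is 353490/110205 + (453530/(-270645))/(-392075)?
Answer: 55570345578448/17324738392025 ≈ 3.2076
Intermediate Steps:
353490/110205 + (453530/(-270645))/(-392075) = 353490*(1/110205) + (453530*(-1/270645))*(-1/392075) = 23566/7347 - 90706/54129*(-1/392075) = 23566/7347 + 90706/21222627675 = 55570345578448/17324738392025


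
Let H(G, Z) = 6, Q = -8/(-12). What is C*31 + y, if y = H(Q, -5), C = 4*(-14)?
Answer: -1730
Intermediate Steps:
C = -56
Q = ⅔ (Q = -8*(-1/12) = ⅔ ≈ 0.66667)
y = 6
C*31 + y = -56*31 + 6 = -1736 + 6 = -1730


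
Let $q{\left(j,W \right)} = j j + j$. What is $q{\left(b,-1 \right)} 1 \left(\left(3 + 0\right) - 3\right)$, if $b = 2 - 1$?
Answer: $0$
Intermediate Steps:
$b = 1$ ($b = 2 - 1 = 1$)
$q{\left(j,W \right)} = j + j^{2}$ ($q{\left(j,W \right)} = j^{2} + j = j + j^{2}$)
$q{\left(b,-1 \right)} 1 \left(\left(3 + 0\right) - 3\right) = 1 \left(1 + 1\right) 1 \left(\left(3 + 0\right) - 3\right) = 1 \cdot 2 \cdot 1 \left(3 - 3\right) = 2 \cdot 1 \cdot 0 = 2 \cdot 0 = 0$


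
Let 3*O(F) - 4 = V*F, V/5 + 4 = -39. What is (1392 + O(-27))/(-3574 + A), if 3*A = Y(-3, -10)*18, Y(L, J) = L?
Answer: -9985/10776 ≈ -0.92660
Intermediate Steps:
V = -215 (V = -20 + 5*(-39) = -20 - 195 = -215)
A = -18 (A = (-3*18)/3 = (⅓)*(-54) = -18)
O(F) = 4/3 - 215*F/3 (O(F) = 4/3 + (-215*F)/3 = 4/3 - 215*F/3)
(1392 + O(-27))/(-3574 + A) = (1392 + (4/3 - 215/3*(-27)))/(-3574 - 18) = (1392 + (4/3 + 1935))/(-3592) = (1392 + 5809/3)*(-1/3592) = (9985/3)*(-1/3592) = -9985/10776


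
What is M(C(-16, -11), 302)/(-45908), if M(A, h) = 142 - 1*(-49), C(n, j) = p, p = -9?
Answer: -191/45908 ≈ -0.0041605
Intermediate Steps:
C(n, j) = -9
M(A, h) = 191 (M(A, h) = 142 + 49 = 191)
M(C(-16, -11), 302)/(-45908) = 191/(-45908) = 191*(-1/45908) = -191/45908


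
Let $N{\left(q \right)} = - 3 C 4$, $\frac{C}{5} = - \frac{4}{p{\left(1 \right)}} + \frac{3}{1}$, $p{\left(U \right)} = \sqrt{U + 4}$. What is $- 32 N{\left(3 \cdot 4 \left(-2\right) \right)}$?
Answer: $5760 - 1536 \sqrt{5} \approx 2325.4$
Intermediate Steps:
$p{\left(U \right)} = \sqrt{4 + U}$
$C = 15 - 4 \sqrt{5}$ ($C = 5 \left(- \frac{4}{\sqrt{4 + 1}} + \frac{3}{1}\right) = 5 \left(- \frac{4}{\sqrt{5}} + 3 \cdot 1\right) = 5 \left(- 4 \frac{\sqrt{5}}{5} + 3\right) = 5 \left(- \frac{4 \sqrt{5}}{5} + 3\right) = 5 \left(3 - \frac{4 \sqrt{5}}{5}\right) = 15 - 4 \sqrt{5} \approx 6.0557$)
$N{\left(q \right)} = -180 + 48 \sqrt{5}$ ($N{\left(q \right)} = - 3 \left(15 - 4 \sqrt{5}\right) 4 = \left(-45 + 12 \sqrt{5}\right) 4 = -180 + 48 \sqrt{5}$)
$- 32 N{\left(3 \cdot 4 \left(-2\right) \right)} = - 32 \left(-180 + 48 \sqrt{5}\right) = 5760 - 1536 \sqrt{5}$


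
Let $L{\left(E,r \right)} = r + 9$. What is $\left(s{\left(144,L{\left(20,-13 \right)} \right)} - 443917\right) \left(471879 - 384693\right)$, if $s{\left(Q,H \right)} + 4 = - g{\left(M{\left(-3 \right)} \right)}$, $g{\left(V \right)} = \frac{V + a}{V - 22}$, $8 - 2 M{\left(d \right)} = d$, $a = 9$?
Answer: $-38703619688$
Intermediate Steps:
$L{\left(E,r \right)} = 9 + r$
$M{\left(d \right)} = 4 - \frac{d}{2}$
$g{\left(V \right)} = \frac{9 + V}{-22 + V}$ ($g{\left(V \right)} = \frac{V + 9}{V - 22} = \frac{9 + V}{-22 + V}$)
$s{\left(Q,H \right)} = - \frac{103}{33}$ ($s{\left(Q,H \right)} = -4 - \frac{9 + \left(4 - - \frac{3}{2}\right)}{-22 + \left(4 - - \frac{3}{2}\right)} = -4 - \frac{9 + \left(4 + \frac{3}{2}\right)}{-22 + \left(4 + \frac{3}{2}\right)} = -4 - \frac{9 + \frac{11}{2}}{-22 + \frac{11}{2}} = -4 - \frac{1}{- \frac{33}{2}} \cdot \frac{29}{2} = -4 - \left(- \frac{2}{33}\right) \frac{29}{2} = -4 - - \frac{29}{33} = -4 + \frac{29}{33} = - \frac{103}{33}$)
$\left(s{\left(144,L{\left(20,-13 \right)} \right)} - 443917\right) \left(471879 - 384693\right) = \left(- \frac{103}{33} - 443917\right) \left(471879 - 384693\right) = \left(- \frac{14649364}{33}\right) 87186 = -38703619688$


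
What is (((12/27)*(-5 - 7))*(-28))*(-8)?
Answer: -3584/3 ≈ -1194.7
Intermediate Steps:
(((12/27)*(-5 - 7))*(-28))*(-8) = (((12*(1/27))*(-12))*(-28))*(-8) = (((4/9)*(-12))*(-28))*(-8) = -16/3*(-28)*(-8) = (448/3)*(-8) = -3584/3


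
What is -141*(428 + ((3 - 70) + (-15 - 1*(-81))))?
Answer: -60207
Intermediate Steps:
-141*(428 + ((3 - 70) + (-15 - 1*(-81)))) = -141*(428 + (-67 + (-15 + 81))) = -141*(428 + (-67 + 66)) = -141*(428 - 1) = -141*427 = -60207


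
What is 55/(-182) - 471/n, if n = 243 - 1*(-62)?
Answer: -102497/55510 ≈ -1.8465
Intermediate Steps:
n = 305 (n = 243 + 62 = 305)
55/(-182) - 471/n = 55/(-182) - 471/305 = 55*(-1/182) - 471*1/305 = -55/182 - 471/305 = -102497/55510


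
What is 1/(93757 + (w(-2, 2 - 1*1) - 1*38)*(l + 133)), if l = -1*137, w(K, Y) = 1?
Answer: 1/93905 ≈ 1.0649e-5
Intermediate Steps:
l = -137
1/(93757 + (w(-2, 2 - 1*1) - 1*38)*(l + 133)) = 1/(93757 + (1 - 1*38)*(-137 + 133)) = 1/(93757 + (1 - 38)*(-4)) = 1/(93757 - 37*(-4)) = 1/(93757 + 148) = 1/93905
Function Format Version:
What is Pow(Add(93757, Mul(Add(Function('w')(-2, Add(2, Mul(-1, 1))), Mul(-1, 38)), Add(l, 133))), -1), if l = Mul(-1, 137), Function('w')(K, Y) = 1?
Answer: Rational(1, 93905) ≈ 1.0649e-5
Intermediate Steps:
l = -137
Pow(Add(93757, Mul(Add(Function('w')(-2, Add(2, Mul(-1, 1))), Mul(-1, 38)), Add(l, 133))), -1) = Pow(Add(93757, Mul(Add(1, Mul(-1, 38)), Add(-137, 133))), -1) = Pow(Add(93757, Mul(Add(1, -38), -4)), -1) = Pow(Add(93757, Mul(-37, -4)), -1) = Pow(Add(93757, 148), -1) = Pow(93905, -1) = Rational(1, 93905)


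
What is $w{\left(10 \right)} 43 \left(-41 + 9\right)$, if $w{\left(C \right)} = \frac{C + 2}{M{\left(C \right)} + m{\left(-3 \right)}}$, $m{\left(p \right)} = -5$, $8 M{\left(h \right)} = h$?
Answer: $\frac{22016}{5} \approx 4403.2$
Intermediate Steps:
$M{\left(h \right)} = \frac{h}{8}$
$w{\left(C \right)} = \frac{2 + C}{-5 + \frac{C}{8}}$ ($w{\left(C \right)} = \frac{C + 2}{\frac{C}{8} - 5} = \frac{2 + C}{-5 + \frac{C}{8}}$)
$w{\left(10 \right)} 43 \left(-41 + 9\right) = \frac{8 \left(2 + 10\right)}{-40 + 10} \cdot 43 \left(-41 + 9\right) = 8 \frac{1}{-30} \cdot 12 \cdot 43 \left(-32\right) = 8 \left(- \frac{1}{30}\right) 12 \cdot 43 \left(-32\right) = \left(- \frac{16}{5}\right) 43 \left(-32\right) = \left(- \frac{688}{5}\right) \left(-32\right) = \frac{22016}{5}$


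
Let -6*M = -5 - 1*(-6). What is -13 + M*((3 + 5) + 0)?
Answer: -43/3 ≈ -14.333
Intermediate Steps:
M = -⅙ (M = -(-5 - 1*(-6))/6 = -(-5 + 6)/6 = -⅙*1 = -⅙ ≈ -0.16667)
-13 + M*((3 + 5) + 0) = -13 - ((3 + 5) + 0)/6 = -13 - (8 + 0)/6 = -13 - ⅙*8 = -13 - 4/3 = -43/3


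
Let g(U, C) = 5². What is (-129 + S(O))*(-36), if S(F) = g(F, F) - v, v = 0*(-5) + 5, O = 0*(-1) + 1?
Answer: 3924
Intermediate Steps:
g(U, C) = 25
O = 1 (O = 0 + 1 = 1)
v = 5 (v = 0 + 5 = 5)
S(F) = 20 (S(F) = 25 - 1*5 = 25 - 5 = 20)
(-129 + S(O))*(-36) = (-129 + 20)*(-36) = -109*(-36) = 3924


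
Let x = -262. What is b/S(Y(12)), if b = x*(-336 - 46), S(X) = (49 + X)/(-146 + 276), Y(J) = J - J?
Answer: 13010920/49 ≈ 2.6553e+5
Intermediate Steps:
Y(J) = 0
S(X) = 49/130 + X/130 (S(X) = (49 + X)/130 = (49 + X)*(1/130) = 49/130 + X/130)
b = 100084 (b = -262*(-336 - 46) = -262*(-382) = 100084)
b/S(Y(12)) = 100084/(49/130 + (1/130)*0) = 100084/(49/130 + 0) = 100084/(49/130) = 100084*(130/49) = 13010920/49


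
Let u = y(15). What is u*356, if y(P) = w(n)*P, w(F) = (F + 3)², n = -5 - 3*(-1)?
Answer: 5340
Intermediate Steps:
n = -2 (n = -5 + 3 = -2)
w(F) = (3 + F)²
y(P) = P (y(P) = (3 - 2)²*P = 1²*P = 1*P = P)
u = 15
u*356 = 15*356 = 5340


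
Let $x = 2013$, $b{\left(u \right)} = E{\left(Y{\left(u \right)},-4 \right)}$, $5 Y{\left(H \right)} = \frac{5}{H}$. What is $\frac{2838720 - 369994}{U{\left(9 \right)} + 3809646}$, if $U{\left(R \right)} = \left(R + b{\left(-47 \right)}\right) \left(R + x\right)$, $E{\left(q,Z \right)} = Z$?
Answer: $\frac{1234363}{1909878} \approx 0.64631$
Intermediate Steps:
$Y{\left(H \right)} = \frac{1}{H}$ ($Y{\left(H \right)} = \frac{5 \frac{1}{H}}{5} = \frac{1}{H}$)
$b{\left(u \right)} = -4$
$U{\left(R \right)} = \left(-4 + R\right) \left(2013 + R\right)$ ($U{\left(R \right)} = \left(R - 4\right) \left(R + 2013\right) = \left(-4 + R\right) \left(2013 + R\right)$)
$\frac{2838720 - 369994}{U{\left(9 \right)} + 3809646} = \frac{2838720 - 369994}{\left(-8052 + 9^{2} + 2009 \cdot 9\right) + 3809646} = \frac{2468726}{\left(-8052 + 81 + 18081\right) + 3809646} = \frac{2468726}{10110 + 3809646} = \frac{2468726}{3819756} = 2468726 \cdot \frac{1}{3819756} = \frac{1234363}{1909878}$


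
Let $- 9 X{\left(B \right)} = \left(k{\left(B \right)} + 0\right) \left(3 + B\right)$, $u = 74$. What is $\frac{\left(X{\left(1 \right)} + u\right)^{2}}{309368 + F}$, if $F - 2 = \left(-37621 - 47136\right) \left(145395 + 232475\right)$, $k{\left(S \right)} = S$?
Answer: $- \frac{109561}{648543068955} \approx -1.6893 \cdot 10^{-7}$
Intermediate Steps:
$X{\left(B \right)} = - \frac{B \left(3 + B\right)}{9}$ ($X{\left(B \right)} = - \frac{\left(B + 0\right) \left(3 + B\right)}{9} = - \frac{B \left(3 + B\right)}{9}$)
$F = -32027127588$ ($F = 2 + \left(-37621 - 47136\right) \left(145395 + 232475\right) = 2 - 32027127590 = -32027127588$)
$\frac{\left(X{\left(1 \right)} + u\right)^{2}}{309368 + F} = \frac{\left(\left(- \frac{1}{9}\right) 1 \left(3 + 1\right) + 74\right)^{2}}{309368 - 32027127588} = \frac{\left(\left(- \frac{1}{9}\right) 1 \cdot 4 + 74\right)^{2}}{-32026818220} = \left(- \frac{4}{9} + 74\right)^{2} \left(- \frac{1}{32026818220}\right) = \left(\frac{662}{9}\right)^{2} \left(- \frac{1}{32026818220}\right) = \frac{438244}{81} \left(- \frac{1}{32026818220}\right) = - \frac{109561}{648543068955}$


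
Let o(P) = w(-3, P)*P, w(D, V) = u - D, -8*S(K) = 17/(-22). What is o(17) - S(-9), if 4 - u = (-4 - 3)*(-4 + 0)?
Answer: -62849/176 ≈ -357.10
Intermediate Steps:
S(K) = 17/176 (S(K) = -17/(8*(-22)) = -17*(-1)/(8*22) = -1/8*(-17/22) = 17/176)
u = -24 (u = 4 - (-4 - 3)*(-4 + 0) = 4 - (-7)*(-4) = 4 - 1*28 = 4 - 28 = -24)
w(D, V) = -24 - D
o(P) = -21*P (o(P) = (-24 - 1*(-3))*P = (-24 + 3)*P = -21*P)
o(17) - S(-9) = -21*17 - 1*17/176 = -357 - 17/176 = -62849/176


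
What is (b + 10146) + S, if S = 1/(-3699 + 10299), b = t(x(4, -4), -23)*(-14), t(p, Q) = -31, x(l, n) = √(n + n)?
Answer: 69828001/6600 ≈ 10580.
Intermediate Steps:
x(l, n) = √2*√n (x(l, n) = √(2*n) = √2*√n)
b = 434 (b = -31*(-14) = 434)
S = 1/6600 ≈ 0.00015152
(b + 10146) + S = (434 + 10146) + 1/6600 = 10580 + 1/6600 = 69828001/6600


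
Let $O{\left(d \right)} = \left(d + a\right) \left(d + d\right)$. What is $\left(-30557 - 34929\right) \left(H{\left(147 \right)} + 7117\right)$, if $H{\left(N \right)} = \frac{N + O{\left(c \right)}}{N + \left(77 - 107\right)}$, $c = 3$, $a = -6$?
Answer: $- \frac{18179306516}{39} \approx -4.6614 \cdot 10^{8}$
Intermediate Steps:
$O{\left(d \right)} = 2 d \left(-6 + d\right)$ ($O{\left(d \right)} = \left(d - 6\right) \left(d + d\right) = \left(-6 + d\right) 2 d = 2 d \left(-6 + d\right)$)
$H{\left(N \right)} = \frac{-18 + N}{-30 + N}$ ($H{\left(N \right)} = \frac{N + 2 \cdot 3 \left(-6 + 3\right)}{N + \left(77 - 107\right)} = \frac{N + 2 \cdot 3 \left(-3\right)}{N - 30} = \frac{N - 18}{-30 + N} = \frac{-18 + N}{-30 + N}$)
$\left(-30557 - 34929\right) \left(H{\left(147 \right)} + 7117\right) = \left(-30557 - 34929\right) \left(\frac{-18 + 147}{-30 + 147} + 7117\right) = - 65486 \left(\frac{1}{117} \cdot 129 + 7117\right) = - 65486 \left(\frac{43}{39} + 7117\right) = \left(-65486\right) \frac{277606}{39} = - \frac{18179306516}{39}$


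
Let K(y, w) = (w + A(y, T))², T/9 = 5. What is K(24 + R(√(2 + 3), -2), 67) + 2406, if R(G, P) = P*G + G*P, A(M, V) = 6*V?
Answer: 115975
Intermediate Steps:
T = 45 (T = 9*5 = 45)
R(G, P) = 2*G*P (R(G, P) = G*P + G*P = 2*G*P)
K(y, w) = (270 + w)² (K(y, w) = (w + 6*45)² = (w + 270)² = (270 + w)²)
K(24 + R(√(2 + 3), -2), 67) + 2406 = (270 + 67)² + 2406 = 337² + 2406 = 113569 + 2406 = 115975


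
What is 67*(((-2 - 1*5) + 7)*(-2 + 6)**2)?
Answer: 0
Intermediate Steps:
67*(((-2 - 1*5) + 7)*(-2 + 6)**2) = 67*(((-2 - 5) + 7)*4**2) = 67*((-7 + 7)*16) = 67*(0*16) = 67*0 = 0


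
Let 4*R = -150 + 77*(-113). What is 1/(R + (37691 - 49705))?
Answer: -4/56907 ≈ -7.0290e-5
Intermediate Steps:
R = -8851/4 (R = (-150 + 77*(-113))/4 = (-150 - 8701)/4 = (1/4)*(-8851) = -8851/4 ≈ -2212.8)
1/(R + (37691 - 49705)) = 1/(-8851/4 + (37691 - 49705)) = 1/(-8851/4 - 12014) = 1/(-56907/4) = -4/56907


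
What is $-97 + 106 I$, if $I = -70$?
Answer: $-7517$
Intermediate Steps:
$-97 + 106 I = -97 + 106 \left(-70\right) = -97 - 7420 = -7517$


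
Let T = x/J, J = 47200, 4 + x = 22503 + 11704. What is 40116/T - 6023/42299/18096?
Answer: 37162737867665029/671293251408 ≈ 55360.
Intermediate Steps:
x = 34203 (x = -4 + (22503 + 11704) = -4 + 34207 = 34203)
T = 34203/47200 ≈ 0.72464
40116/T - 6023/42299/18096 = 40116/(34203/47200) - 6023/42299/18096 = 40116*(47200/34203) - 6023*1/42299*(1/18096) = 631158400/11401 - 6023/42299*1/18096 = 631158400/11401 - 6023/765442704 = 37162737867665029/671293251408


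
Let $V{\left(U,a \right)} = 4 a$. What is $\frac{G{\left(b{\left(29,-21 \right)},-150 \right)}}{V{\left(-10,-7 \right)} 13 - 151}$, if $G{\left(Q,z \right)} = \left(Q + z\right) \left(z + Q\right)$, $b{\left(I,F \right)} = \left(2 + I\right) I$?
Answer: $- \frac{561001}{515} \approx -1089.3$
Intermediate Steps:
$b{\left(I,F \right)} = I \left(2 + I\right)$
$G{\left(Q,z \right)} = \left(Q + z\right)^{2}$ ($G{\left(Q,z \right)} = \left(Q + z\right) \left(Q + z\right) = \left(Q + z\right)^{2}$)
$\frac{G{\left(b{\left(29,-21 \right)},-150 \right)}}{V{\left(-10,-7 \right)} 13 - 151} = \frac{\left(29 \left(2 + 29\right) - 150\right)^{2}}{4 \left(-7\right) 13 - 151} = \frac{\left(29 \cdot 31 - 150\right)^{2}}{\left(-28\right) 13 - 151} = \frac{\left(899 - 150\right)^{2}}{-364 - 151} = \frac{749^{2}}{-515} = 561001 \left(- \frac{1}{515}\right) = - \frac{561001}{515}$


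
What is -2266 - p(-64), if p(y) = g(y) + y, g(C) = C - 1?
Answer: -2137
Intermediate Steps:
g(C) = -1 + C
p(y) = -1 + 2*y (p(y) = (-1 + y) + y = -1 + 2*y)
-2266 - p(-64) = -2266 - (-1 + 2*(-64)) = -2266 - (-1 - 128) = -2266 - 1*(-129) = -2266 + 129 = -2137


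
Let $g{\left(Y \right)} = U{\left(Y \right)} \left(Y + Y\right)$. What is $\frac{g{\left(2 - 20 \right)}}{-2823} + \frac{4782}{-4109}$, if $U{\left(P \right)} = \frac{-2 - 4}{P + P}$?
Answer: $- \frac{4491644}{3866569} \approx -1.1617$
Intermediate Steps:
$U{\left(P \right)} = - \frac{3}{P}$ ($U{\left(P \right)} = - \frac{6}{2 P} = - 6 \frac{1}{2 P} = - \frac{3}{P}$)
$g{\left(Y \right)} = -6$ ($g{\left(Y \right)} = - \frac{3}{Y} \left(Y + Y\right) = - \frac{3}{Y} 2 Y = -6$)
$\frac{g{\left(2 - 20 \right)}}{-2823} + \frac{4782}{-4109} = - \frac{6}{-2823} + \frac{4782}{-4109} = \left(-6\right) \left(- \frac{1}{2823}\right) + 4782 \left(- \frac{1}{4109}\right) = \frac{2}{941} - \frac{4782}{4109} = - \frac{4491644}{3866569}$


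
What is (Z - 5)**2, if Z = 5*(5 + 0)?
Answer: 400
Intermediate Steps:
Z = 25 (Z = 5*5 = 25)
(Z - 5)**2 = (25 - 5)**2 = 20**2 = 400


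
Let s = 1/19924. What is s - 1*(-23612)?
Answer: 470445489/19924 ≈ 23612.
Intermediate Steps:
s = 1/19924 ≈ 5.0191e-5
s - 1*(-23612) = 1/19924 - 1*(-23612) = 1/19924 + 23612 = 470445489/19924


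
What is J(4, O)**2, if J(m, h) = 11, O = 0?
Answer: 121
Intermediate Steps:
J(4, O)**2 = 11**2 = 121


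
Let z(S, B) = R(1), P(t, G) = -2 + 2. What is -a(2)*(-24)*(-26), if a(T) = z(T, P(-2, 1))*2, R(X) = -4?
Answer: 4992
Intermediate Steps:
P(t, G) = 0
z(S, B) = -4
a(T) = -8 (a(T) = -4*2 = -8)
-a(2)*(-24)*(-26) = -(-8*(-24))*(-26) = -192*(-26) = -1*(-4992) = 4992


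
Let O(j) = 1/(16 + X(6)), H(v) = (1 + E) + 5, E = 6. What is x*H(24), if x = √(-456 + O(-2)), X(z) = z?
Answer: 6*I*√220682/11 ≈ 256.24*I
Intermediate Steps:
H(v) = 12 (H(v) = (1 + 6) + 5 = 7 + 5 = 12)
O(j) = 1/22 (O(j) = 1/(16 + 6) = 1/22)
x = I*√220682/22 (x = √(-456 + 1/22) = √(-10031/22) = I*√220682/22 ≈ 21.353*I)
x*H(24) = (I*√220682/22)*12 = 6*I*√220682/11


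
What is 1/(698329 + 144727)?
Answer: 1/843056 ≈ 1.1862e-6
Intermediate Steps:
1/(698329 + 144727) = 1/843056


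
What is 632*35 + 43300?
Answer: 65420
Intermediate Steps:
632*35 + 43300 = 22120 + 43300 = 65420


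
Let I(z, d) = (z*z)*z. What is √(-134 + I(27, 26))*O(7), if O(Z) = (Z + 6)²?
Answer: 169*√19549 ≈ 23629.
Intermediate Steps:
O(Z) = (6 + Z)²
I(z, d) = z³ (I(z, d) = z²*z = z³)
√(-134 + I(27, 26))*O(7) = √(-134 + 27³)*(6 + 7)² = √(-134 + 19683)*13² = √19549*169 = 169*√19549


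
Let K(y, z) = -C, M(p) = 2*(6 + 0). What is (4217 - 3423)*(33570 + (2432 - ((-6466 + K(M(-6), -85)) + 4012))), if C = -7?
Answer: 30528506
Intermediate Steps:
M(p) = 12 (M(p) = 2*6 = 12)
K(y, z) = 7 (K(y, z) = -1*(-7) = 7)
(4217 - 3423)*(33570 + (2432 - ((-6466 + K(M(-6), -85)) + 4012))) = (4217 - 3423)*(33570 + (2432 - ((-6466 + 7) + 4012))) = 794*(33570 + (2432 - (-6459 + 4012))) = 794*(33570 + (2432 - 1*(-2447))) = 794*(33570 + (2432 + 2447)) = 794*(33570 + 4879) = 794*38449 = 30528506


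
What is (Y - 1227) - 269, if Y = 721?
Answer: -775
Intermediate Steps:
(Y - 1227) - 269 = (721 - 1227) - 269 = -506 - 269 = -775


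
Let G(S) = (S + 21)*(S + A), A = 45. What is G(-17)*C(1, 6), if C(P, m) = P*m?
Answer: 672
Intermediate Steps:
G(S) = (21 + S)*(45 + S) (G(S) = (S + 21)*(S + 45) = (21 + S)*(45 + S))
G(-17)*C(1, 6) = (945 + (-17)² + 66*(-17))*(1*6) = (945 + 289 - 1122)*6 = 112*6 = 672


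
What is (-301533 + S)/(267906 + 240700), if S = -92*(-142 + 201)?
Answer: -306961/508606 ≈ -0.60353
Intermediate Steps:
S = -5428 (S = -92*59 = -5428)
(-301533 + S)/(267906 + 240700) = (-301533 - 5428)/(267906 + 240700) = -306961/508606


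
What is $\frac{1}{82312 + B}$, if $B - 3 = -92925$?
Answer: $- \frac{1}{10610} \approx -9.4251 \cdot 10^{-5}$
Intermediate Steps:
$B = -92922$ ($B = 3 - 92925 = -92922$)
$\frac{1}{82312 + B} = \frac{1}{82312 - 92922} = \frac{1}{-10610} = - \frac{1}{10610}$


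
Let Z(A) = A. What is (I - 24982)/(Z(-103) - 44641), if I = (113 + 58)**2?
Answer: -4259/44744 ≈ -0.095186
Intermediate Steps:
I = 29241 (I = 171**2 = 29241)
(I - 24982)/(Z(-103) - 44641) = (29241 - 24982)/(-103 - 44641) = 4259/(-44744) = 4259*(-1/44744) = -4259/44744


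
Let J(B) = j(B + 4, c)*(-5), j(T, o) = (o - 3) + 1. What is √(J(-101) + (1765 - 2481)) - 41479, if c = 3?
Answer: -41479 + I*√721 ≈ -41479.0 + 26.851*I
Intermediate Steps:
j(T, o) = -2 + o (j(T, o) = (-3 + o) + 1 = -2 + o)
J(B) = -5 (J(B) = (-2 + 3)*(-5) = 1*(-5) = -5)
√(J(-101) + (1765 - 2481)) - 41479 = √(-5 + (1765 - 2481)) - 41479 = √(-5 - 716) - 41479 = √(-721) - 41479 = I*√721 - 41479 = -41479 + I*√721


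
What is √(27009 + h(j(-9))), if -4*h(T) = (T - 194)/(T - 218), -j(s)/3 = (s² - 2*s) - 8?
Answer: √26045197619/982 ≈ 164.34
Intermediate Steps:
j(s) = 24 - 3*s² + 6*s (j(s) = -3*((s² - 2*s) - 8) = -3*(-8 + s² - 2*s) = 24 - 3*s² + 6*s)
h(T) = -(-194 + T)/(4*(-218 + T)) (h(T) = -(T - 194)/(4*(T - 218)) = -(-194 + T)/(4*(-218 + T)))
√(27009 + h(j(-9))) = √(27009 + (194 - (24 - 3*(-9)² + 6*(-9)))/(4*(-218 + (24 - 3*(-9)² + 6*(-9))))) = √(27009 + (194 - (24 - 3*81 - 54))/(4*(-218 + (24 - 3*81 - 54)))) = √(27009 + (194 - (24 - 243 - 54))/(4*(-218 + (24 - 243 - 54)))) = √(27009 + (194 - 1*(-273))/(4*(-218 - 273))) = √(27009 + (¼)*(194 + 273)/(-491)) = √(27009 + (¼)*(-1/491)*467) = √(27009 - 467/1964) = √(53045209/1964) = √26045197619/982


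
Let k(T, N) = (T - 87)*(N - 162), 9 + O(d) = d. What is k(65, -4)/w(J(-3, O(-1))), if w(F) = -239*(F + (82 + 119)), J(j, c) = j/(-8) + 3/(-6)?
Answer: -29216/384073 ≈ -0.076069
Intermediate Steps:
O(d) = -9 + d
k(T, N) = (-162 + N)*(-87 + T) (k(T, N) = (-87 + T)*(-162 + N) = (-162 + N)*(-87 + T))
J(j, c) = -½ - j/8 (J(j, c) = j*(-⅛) + 3*(-⅙) = -j/8 - ½ = -½ - j/8)
w(F) = -48039 - 239*F (w(F) = -239*(F + 201) = -239*(201 + F) = -48039 - 239*F)
k(65, -4)/w(J(-3, O(-1))) = (14094 - 162*65 - 87*(-4) - 4*65)/(-48039 - 239*(-½ - ⅛*(-3))) = (14094 - 10530 + 348 - 260)/(-48039 - 239*(-½ + 3/8)) = 3652/(-48039 - 239*(-⅛)) = 3652/(-48039 + 239/8) = 3652/(-384073/8) = 3652*(-8/384073) = -29216/384073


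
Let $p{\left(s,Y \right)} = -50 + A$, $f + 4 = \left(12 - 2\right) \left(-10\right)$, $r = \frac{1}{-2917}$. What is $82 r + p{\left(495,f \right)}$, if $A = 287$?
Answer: $\frac{691247}{2917} \approx 236.97$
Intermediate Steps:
$r = - \frac{1}{2917} \approx -0.00034282$
$f = -104$ ($f = -4 + \left(12 - 2\right) \left(-10\right) = -4 + 10 \left(-10\right) = -4 - 100 = -104$)
$p{\left(s,Y \right)} = 237$ ($p{\left(s,Y \right)} = -50 + 287 = 237$)
$82 r + p{\left(495,f \right)} = 82 \left(- \frac{1}{2917}\right) + 237 = - \frac{82}{2917} + 237 = \frac{691247}{2917}$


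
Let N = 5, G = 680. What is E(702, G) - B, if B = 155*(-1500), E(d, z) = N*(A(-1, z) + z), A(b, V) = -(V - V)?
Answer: 235900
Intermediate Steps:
A(b, V) = 0 (A(b, V) = -1*0 = 0)
E(d, z) = 5*z (E(d, z) = 5*(0 + z) = 5*z)
B = -232500
E(702, G) - B = 5*680 - 1*(-232500) = 3400 + 232500 = 235900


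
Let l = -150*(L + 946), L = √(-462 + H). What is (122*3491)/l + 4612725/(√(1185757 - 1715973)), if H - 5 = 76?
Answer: (-327272838750*√132554 + 56455013708*I - 345954375*I*√50503074)/(19883100*(√381 - 946*I)) ≈ -3.0001 - 6334.7*I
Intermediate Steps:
H = 81 (H = 5 + 76 = 81)
L = I*√381 (L = √(-462 + 81) = √(-381) = I*√381 ≈ 19.519*I)
l = -141900 - 150*I*√381 (l = -150*(I*√381 + 946) = -150*(946 + I*√381) = -141900 - 150*I*√381 ≈ -1.419e+5 - 2927.9*I)
(122*3491)/l + 4612725/(√(1185757 - 1715973)) = (122*3491)/(-141900 - 150*I*√381) + 4612725/(√(1185757 - 1715973)) = 425902/(-141900 - 150*I*√381) + 4612725/(√(-530216)) = 425902/(-141900 - 150*I*√381) + 4612725/((2*I*√132554)) = 425902/(-141900 - 150*I*√381) + 4612725*(-I*√132554/265108) = 425902/(-141900 - 150*I*√381) - 4612725*I*√132554/265108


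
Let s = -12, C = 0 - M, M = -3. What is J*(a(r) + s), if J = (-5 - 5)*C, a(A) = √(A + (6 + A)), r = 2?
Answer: 360 - 30*√10 ≈ 265.13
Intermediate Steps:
C = 3 (C = 0 - 1*(-3) = 0 + 3 = 3)
a(A) = √(6 + 2*A)
J = -30 (J = (-5 - 5)*3 = -10*3 = -30)
J*(a(r) + s) = -30*(√(6 + 2*2) - 12) = -30*(√(6 + 4) - 12) = -30*(√10 - 12) = -30*(-12 + √10) = 360 - 30*√10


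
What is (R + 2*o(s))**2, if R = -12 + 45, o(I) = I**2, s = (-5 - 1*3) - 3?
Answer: 75625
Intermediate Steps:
s = -11 (s = (-5 - 3) - 3 = -8 - 3 = -11)
R = 33
(R + 2*o(s))**2 = (33 + 2*(-11)**2)**2 = (33 + 2*121)**2 = (33 + 242)**2 = 275**2 = 75625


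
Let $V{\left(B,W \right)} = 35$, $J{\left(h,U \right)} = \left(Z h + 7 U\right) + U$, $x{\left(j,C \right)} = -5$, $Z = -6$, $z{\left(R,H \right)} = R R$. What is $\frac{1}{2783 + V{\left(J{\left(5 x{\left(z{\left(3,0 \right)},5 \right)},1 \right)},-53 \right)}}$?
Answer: $\frac{1}{2818} \approx 0.00035486$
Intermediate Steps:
$z{\left(R,H \right)} = R^{2}$
$J{\left(h,U \right)} = - 6 h + 8 U$ ($J{\left(h,U \right)} = \left(- 6 h + 7 U\right) + U = - 6 h + 8 U$)
$\frac{1}{2783 + V{\left(J{\left(5 x{\left(z{\left(3,0 \right)},5 \right)},1 \right)},-53 \right)}} = \frac{1}{2783 + 35} = \frac{1}{2818}$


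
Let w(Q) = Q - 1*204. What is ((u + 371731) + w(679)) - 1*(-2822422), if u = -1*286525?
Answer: 2908103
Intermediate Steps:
u = -286525
w(Q) = -204 + Q (w(Q) = Q - 204 = -204 + Q)
((u + 371731) + w(679)) - 1*(-2822422) = ((-286525 + 371731) + (-204 + 679)) - 1*(-2822422) = (85206 + 475) + 2822422 = 85681 + 2822422 = 2908103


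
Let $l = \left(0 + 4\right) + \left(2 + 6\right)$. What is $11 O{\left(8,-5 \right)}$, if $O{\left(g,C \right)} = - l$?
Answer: $-132$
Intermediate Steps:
$l = 12$ ($l = 4 + 8 = 12$)
$O{\left(g,C \right)} = -12$ ($O{\left(g,C \right)} = \left(-1\right) 12 = -12$)
$11 O{\left(8,-5 \right)} = 11 \left(-12\right) = -132$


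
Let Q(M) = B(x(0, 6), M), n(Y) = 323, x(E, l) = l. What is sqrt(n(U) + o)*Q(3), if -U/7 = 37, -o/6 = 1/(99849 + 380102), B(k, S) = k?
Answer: 6*sqrt(74404003975817)/479951 ≈ 107.83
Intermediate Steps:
o = -6/479951 (o = -6/(99849 + 380102) = -6/479951 ≈ -1.2501e-5)
U = -259 (U = -7*37 = -259)
Q(M) = 6
sqrt(n(U) + o)*Q(3) = sqrt(323 - 6/479951)*6 = sqrt(155024167/479951)*6 = (sqrt(74404003975817)/479951)*6 = 6*sqrt(74404003975817)/479951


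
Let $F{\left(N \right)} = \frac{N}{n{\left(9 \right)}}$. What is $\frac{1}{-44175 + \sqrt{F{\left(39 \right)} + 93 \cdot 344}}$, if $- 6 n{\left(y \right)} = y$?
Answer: $- \frac{44175}{1951398659} - \frac{\sqrt{31966}}{1951398659} \approx -2.2729 \cdot 10^{-5}$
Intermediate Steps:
$n{\left(y \right)} = - \frac{y}{6}$
$F{\left(N \right)} = - \frac{2 N}{3}$ ($F{\left(N \right)} = \frac{N}{\left(- \frac{1}{6}\right) 9} = \frac{N}{- \frac{3}{2}} = N \left(- \frac{2}{3}\right) = - \frac{2 N}{3}$)
$\frac{1}{-44175 + \sqrt{F{\left(39 \right)} + 93 \cdot 344}} = \frac{1}{-44175 + \sqrt{\left(- \frac{2}{3}\right) 39 + 93 \cdot 344}} = \frac{1}{-44175 + \sqrt{-26 + 31992}} = \frac{1}{-44175 + \sqrt{31966}}$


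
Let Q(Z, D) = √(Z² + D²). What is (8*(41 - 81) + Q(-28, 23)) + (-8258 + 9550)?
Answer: 972 + √1313 ≈ 1008.2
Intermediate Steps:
Q(Z, D) = √(D² + Z²)
(8*(41 - 81) + Q(-28, 23)) + (-8258 + 9550) = (8*(41 - 81) + √(23² + (-28)²)) + (-8258 + 9550) = (8*(-40) + √(529 + 784)) + 1292 = (-320 + √1313) + 1292 = 972 + √1313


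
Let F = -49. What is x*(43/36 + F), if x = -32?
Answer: 13768/9 ≈ 1529.8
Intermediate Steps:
x*(43/36 + F) = -32*(43/36 - 49) = -32*(-1721/36) = 13768/9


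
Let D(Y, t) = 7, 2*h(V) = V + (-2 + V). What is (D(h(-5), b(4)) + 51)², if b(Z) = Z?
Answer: 3364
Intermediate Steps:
h(V) = -1 + V (h(V) = (V + (-2 + V))/2 = (-2 + 2*V)/2 = -1 + V)
(D(h(-5), b(4)) + 51)² = (7 + 51)² = 58² = 3364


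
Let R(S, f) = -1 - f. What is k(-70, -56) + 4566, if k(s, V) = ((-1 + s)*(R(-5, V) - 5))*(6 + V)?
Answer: 182066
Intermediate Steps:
k(s, V) = (-1 + s)*(-6 - V)*(6 + V) (k(s, V) = ((-1 + s)*((-1 - V) - 5))*(6 + V) = ((-1 + s)*(-6 - V))*(6 + V) = (-1 + s)*(-6 - V)*(6 + V))
k(-70, -56) + 4566 = (36 + (-56)² - 36*(-70) + 12*(-56) - 1*(-70)*(-56)² - 12*(-56)*(-70)) + 4566 = (36 + 3136 + 2520 - 672 - 1*(-70)*3136 - 47040) + 4566 = (36 + 3136 + 2520 - 672 + 219520 - 47040) + 4566 = 177500 + 4566 = 182066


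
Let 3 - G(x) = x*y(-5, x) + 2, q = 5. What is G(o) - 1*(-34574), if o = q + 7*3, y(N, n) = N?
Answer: 34705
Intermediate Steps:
o = 26 (o = 5 + 7*3 = 5 + 21 = 26)
G(x) = 1 + 5*x (G(x) = 3 - (x*(-5) + 2) = 3 - (-5*x + 2) = 3 - (2 - 5*x) = 3 + (-2 + 5*x) = 1 + 5*x)
G(o) - 1*(-34574) = (1 + 5*26) - 1*(-34574) = (1 + 130) + 34574 = 131 + 34574 = 34705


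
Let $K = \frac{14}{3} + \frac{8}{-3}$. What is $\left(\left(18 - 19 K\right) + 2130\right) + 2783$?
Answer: $4893$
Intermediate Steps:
$K = 2$ ($K = 14 \cdot \frac{1}{3} + 8 \left(- \frac{1}{3}\right) = \frac{14}{3} - \frac{8}{3} = 2$)
$\left(\left(18 - 19 K\right) + 2130\right) + 2783 = \left(\left(18 - 38\right) + 2130\right) + 2783 = \left(-20 + 2130\right) + 2783 = 2110 + 2783 = 4893$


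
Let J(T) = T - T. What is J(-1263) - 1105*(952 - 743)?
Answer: -230945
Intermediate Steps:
J(T) = 0
J(-1263) - 1105*(952 - 743) = 0 - 1105*(952 - 743) = 0 - 1105*209 = 0 - 1*230945 = 0 - 230945 = -230945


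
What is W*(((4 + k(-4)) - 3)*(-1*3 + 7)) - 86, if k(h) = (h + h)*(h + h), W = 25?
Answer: 6414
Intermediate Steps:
k(h) = 4*h² (k(h) = (2*h)*(2*h) = 4*h²)
W*(((4 + k(-4)) - 3)*(-1*3 + 7)) - 86 = 25*(((4 + 4*(-4)²) - 3)*(-1*3 + 7)) - 86 = 25*(((4 + 4*16) - 3)*(-3 + 7)) - 86 = 25*(((4 + 64) - 3)*4) - 86 = 25*((68 - 3)*4) - 86 = 25*(65*4) - 86 = 25*260 - 86 = 6500 - 86 = 6414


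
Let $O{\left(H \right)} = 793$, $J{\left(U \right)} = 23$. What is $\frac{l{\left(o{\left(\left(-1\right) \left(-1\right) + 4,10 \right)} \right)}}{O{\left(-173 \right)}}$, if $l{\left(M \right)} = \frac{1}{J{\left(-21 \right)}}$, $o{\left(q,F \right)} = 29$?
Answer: $\frac{1}{18239} \approx 5.4828 \cdot 10^{-5}$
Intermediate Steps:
$l{\left(M \right)} = \frac{1}{23}$
$\frac{l{\left(o{\left(\left(-1\right) \left(-1\right) + 4,10 \right)} \right)}}{O{\left(-173 \right)}} = \frac{1}{23 \cdot 793} = \frac{1}{23} \cdot \frac{1}{793} = \frac{1}{18239}$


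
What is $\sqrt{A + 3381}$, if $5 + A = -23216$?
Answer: $8 i \sqrt{310} \approx 140.85 i$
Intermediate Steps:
$A = -23221$ ($A = -5 - 23216 = -23221$)
$\sqrt{A + 3381} = \sqrt{-23221 + 3381} = \sqrt{-19840} = 8 i \sqrt{310}$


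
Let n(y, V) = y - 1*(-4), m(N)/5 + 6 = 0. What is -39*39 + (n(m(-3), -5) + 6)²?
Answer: -1121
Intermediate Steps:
m(N) = -30 (m(N) = -30 + 5*0 = -30 + 0 = -30)
n(y, V) = 4 + y (n(y, V) = y + 4 = 4 + y)
-39*39 + (n(m(-3), -5) + 6)² = -39*39 + ((4 - 30) + 6)² = -1521 + (-26 + 6)² = -1521 + (-20)² = -1521 + 400 = -1121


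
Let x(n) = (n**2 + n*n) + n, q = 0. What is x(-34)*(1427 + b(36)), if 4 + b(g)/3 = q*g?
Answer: 3223370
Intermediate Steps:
x(n) = n + 2*n**2 (x(n) = (n**2 + n**2) + n = 2*n**2 + n = n + 2*n**2)
b(g) = -12 (b(g) = -12 + 3*(0*g) = -12 + 3*0 = -12 + 0 = -12)
x(-34)*(1427 + b(36)) = (-34*(1 + 2*(-34)))*(1427 - 12) = -34*(1 - 68)*1415 = -34*(-67)*1415 = 2278*1415 = 3223370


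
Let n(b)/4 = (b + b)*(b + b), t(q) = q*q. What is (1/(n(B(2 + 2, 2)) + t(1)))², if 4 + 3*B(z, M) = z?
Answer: 1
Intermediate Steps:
t(q) = q²
B(z, M) = -4/3 + z/3
n(b) = 16*b² (n(b) = 4*((b + b)*(b + b)) = 4*((2*b)*(2*b)) = 4*(4*b²) = 16*b²)
(1/(n(B(2 + 2, 2)) + t(1)))² = (1/(16*(-4/3 + (2 + 2)/3)² + 1²))² = (1/(16*(-4/3 + (⅓)*4)² + 1))² = (1/(16*(-4/3 + 4/3)² + 1))² = (1/(16*0² + 1))² = (1/(16*0 + 1))² = (1/(0 + 1))² = (1/1)² = 1² = 1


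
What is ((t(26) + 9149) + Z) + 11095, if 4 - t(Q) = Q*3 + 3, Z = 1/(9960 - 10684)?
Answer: 14600907/724 ≈ 20167.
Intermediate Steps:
Z = -1/724 (Z = 1/(-724) = -1/724 ≈ -0.0013812)
t(Q) = 1 - 3*Q (t(Q) = 4 - (Q*3 + 3) = 4 - (3*Q + 3) = 4 - (3 + 3*Q) = 4 + (-3 - 3*Q) = 1 - 3*Q)
((t(26) + 9149) + Z) + 11095 = (((1 - 3*26) + 9149) - 1/724) + 11095 = (((1 - 78) + 9149) - 1/724) + 11095 = ((-77 + 9149) - 1/724) + 11095 = (9072 - 1/724) + 11095 = 6568127/724 + 11095 = 14600907/724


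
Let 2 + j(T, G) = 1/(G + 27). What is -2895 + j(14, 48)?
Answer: -217274/75 ≈ -2897.0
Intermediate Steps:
j(T, G) = -2 + 1/(27 + G) (j(T, G) = -2 + 1/(G + 27) = -2 + 1/(27 + G))
-2895 + j(14, 48) = -2895 + (-53 - 2*48)/(27 + 48) = -2895 + (-53 - 96)/75 = -2895 + (1/75)*(-149) = -2895 - 149/75 = -217274/75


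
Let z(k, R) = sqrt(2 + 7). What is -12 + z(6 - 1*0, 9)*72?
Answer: 204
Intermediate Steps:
z(k, R) = 3 (z(k, R) = sqrt(9) = 3)
-12 + z(6 - 1*0, 9)*72 = -12 + 3*72 = -12 + 216 = 204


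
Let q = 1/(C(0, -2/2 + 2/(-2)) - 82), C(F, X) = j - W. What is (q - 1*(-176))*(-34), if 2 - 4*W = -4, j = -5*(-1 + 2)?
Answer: -1059100/177 ≈ -5983.6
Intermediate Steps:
j = -5 (j = -5*1 = -5)
W = 3/2 (W = ½ - ¼*(-4) = ½ + 1 = 3/2 ≈ 1.5000)
C(F, X) = -13/2 (C(F, X) = -5 - 1*3/2 = -5 - 3/2 = -13/2)
q = -2/177 (q = 1/(-13/2 - 82) = 1/(-177/2) = -2/177 ≈ -0.011299)
(q - 1*(-176))*(-34) = (-2/177 - 1*(-176))*(-34) = (-2/177 + 176)*(-34) = (31150/177)*(-34) = -1059100/177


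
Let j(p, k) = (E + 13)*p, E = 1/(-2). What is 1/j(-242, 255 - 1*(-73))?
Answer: -1/3025 ≈ -0.00033058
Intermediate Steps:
E = -½ ≈ -0.50000
j(p, k) = 25*p/2 (j(p, k) = (-½ + 13)*p = 25*p/2)
1/j(-242, 255 - 1*(-73)) = 1/((25/2)*(-242)) = 1/(-3025) = -1/3025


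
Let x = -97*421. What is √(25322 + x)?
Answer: I*√15515 ≈ 124.56*I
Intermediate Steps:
x = -40837
√(25322 + x) = √(25322 - 40837) = √(-15515) = I*√15515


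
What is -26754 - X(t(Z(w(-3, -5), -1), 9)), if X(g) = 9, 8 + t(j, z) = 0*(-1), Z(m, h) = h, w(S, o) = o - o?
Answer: -26763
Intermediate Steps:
w(S, o) = 0
t(j, z) = -8 (t(j, z) = -8 + 0*(-1) = -8 + 0 = -8)
-26754 - X(t(Z(w(-3, -5), -1), 9)) = -26754 - 1*9 = -26754 - 9 = -26763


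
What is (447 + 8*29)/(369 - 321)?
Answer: 679/48 ≈ 14.146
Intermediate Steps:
(447 + 8*29)/(369 - 321) = (447 + 232)/48 = 679*(1/48) = 679/48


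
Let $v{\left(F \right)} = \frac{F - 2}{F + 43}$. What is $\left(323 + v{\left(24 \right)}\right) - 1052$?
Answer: $- \frac{48821}{67} \approx -728.67$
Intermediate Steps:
$v{\left(F \right)} = \frac{-2 + F}{43 + F}$
$\left(323 + v{\left(24 \right)}\right) - 1052 = \left(323 + \frac{-2 + 24}{43 + 24}\right) - 1052 = \left(323 + \frac{1}{67} \cdot 22\right) - 1052 = \left(323 + \frac{22}{67}\right) - 1052 = \frac{21663}{67} - 1052 = - \frac{48821}{67}$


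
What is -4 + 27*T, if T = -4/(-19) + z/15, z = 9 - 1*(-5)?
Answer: 2554/95 ≈ 26.884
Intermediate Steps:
z = 14 (z = 9 + 5 = 14)
T = 326/285 (T = -4/(-19) + 14/15 = -4*(-1/19) + 14*(1/15) = 4/19 + 14/15 = 326/285 ≈ 1.1439)
-4 + 27*T = -4 + 27*(326/285) = -4 + 2934/95 = 2554/95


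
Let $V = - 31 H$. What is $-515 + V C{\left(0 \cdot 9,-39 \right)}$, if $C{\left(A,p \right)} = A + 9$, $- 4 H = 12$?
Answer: $322$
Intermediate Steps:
$H = -3$ ($H = \left(- \frac{1}{4}\right) 12 = -3$)
$C{\left(A,p \right)} = 9 + A$
$V = 93$ ($V = \left(-31\right) \left(-3\right) = 93$)
$-515 + V C{\left(0 \cdot 9,-39 \right)} = -515 + 93 \left(9 + 0 \cdot 9\right) = -515 + 93 \left(9 + 0\right) = -515 + 93 \cdot 9 = -515 + 837 = 322$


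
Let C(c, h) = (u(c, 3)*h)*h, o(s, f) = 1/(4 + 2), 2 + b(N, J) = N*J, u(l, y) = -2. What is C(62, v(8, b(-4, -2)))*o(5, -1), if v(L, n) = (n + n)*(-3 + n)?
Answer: -432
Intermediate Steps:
b(N, J) = -2 + J*N (b(N, J) = -2 + N*J = -2 + J*N)
o(s, f) = ⅙ (o(s, f) = 1/6 = ⅙)
v(L, n) = 2*n*(-3 + n) (v(L, n) = (2*n)*(-3 + n) = 2*n*(-3 + n))
C(c, h) = -2*h² (C(c, h) = (-2*h)*h = -2*h²)
C(62, v(8, b(-4, -2)))*o(5, -1) = -2*4*(-3 + (-2 - 2*(-4)))²*(-2 - 2*(-4))²*(⅙) = -2*4*(-3 + (-2 + 8))²*(-2 + 8)²*(⅙) = -2*144*(-3 + 6)²*(⅙) = -2*(2*6*3)²*(⅙) = -2*36²*(⅙) = -2*1296*(⅙) = -2592*⅙ = -432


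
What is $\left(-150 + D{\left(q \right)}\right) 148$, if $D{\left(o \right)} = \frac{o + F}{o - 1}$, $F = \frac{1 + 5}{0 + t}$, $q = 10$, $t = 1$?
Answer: $- \frac{197432}{9} \approx -21937.0$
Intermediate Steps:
$F = 6$ ($F = \frac{1 + 5}{0 + 1} = \frac{6}{1} = 6 \cdot 1 = 6$)
$D{\left(o \right)} = \frac{6 + o}{-1 + o}$ ($D{\left(o \right)} = \frac{o + 6}{o - 1} = \frac{6 + o}{-1 + o}$)
$\left(-150 + D{\left(q \right)}\right) 148 = \left(-150 + \frac{6 + 10}{-1 + 10}\right) 148 = \left(-150 + \frac{1}{9} \cdot 16\right) 148 = \left(-150 + \frac{16}{9}\right) 148 = \left(- \frac{1334}{9}\right) 148 = - \frac{197432}{9}$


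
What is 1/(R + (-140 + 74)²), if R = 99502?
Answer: 1/103858 ≈ 9.6285e-6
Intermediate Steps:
1/(R + (-140 + 74)²) = 1/(99502 + (-140 + 74)²) = 1/(99502 + (-66)²) = 1/(99502 + 4356) = 1/103858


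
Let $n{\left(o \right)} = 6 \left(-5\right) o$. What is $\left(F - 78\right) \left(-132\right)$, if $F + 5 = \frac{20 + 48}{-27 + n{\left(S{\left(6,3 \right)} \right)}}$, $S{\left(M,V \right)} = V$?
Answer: $\frac{430276}{39} \approx 11033.0$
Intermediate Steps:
$n{\left(o \right)} = - 30 o$
$F = - \frac{653}{117}$ ($F = -5 + \frac{20 + 48}{-27 - 90} = -5 + \frac{68}{-27 - 90} = -5 + \frac{68}{-117} = -5 + 68 \left(- \frac{1}{117}\right) = -5 - \frac{68}{117} = - \frac{653}{117} \approx -5.5812$)
$\left(F - 78\right) \left(-132\right) = \left(- \frac{653}{117} - 78\right) \left(-132\right) = \left(- \frac{9779}{117}\right) \left(-132\right) = \frac{430276}{39}$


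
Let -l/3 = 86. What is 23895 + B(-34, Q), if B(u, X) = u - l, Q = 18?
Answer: 24119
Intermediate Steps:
l = -258 (l = -3*86 = -258)
B(u, X) = 258 + u (B(u, X) = u - 1*(-258) = u + 258 = 258 + u)
23895 + B(-34, Q) = 23895 + (258 - 34) = 23895 + 224 = 24119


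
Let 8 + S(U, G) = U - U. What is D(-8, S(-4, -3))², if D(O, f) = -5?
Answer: 25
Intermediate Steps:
S(U, G) = -8 (S(U, G) = -8 + (U - U) = -8 + 0 = -8)
D(-8, S(-4, -3))² = (-5)² = 25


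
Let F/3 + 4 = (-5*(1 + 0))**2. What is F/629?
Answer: 63/629 ≈ 0.10016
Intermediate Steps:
F = 63 (F = -12 + 3*(-5*(1 + 0))**2 = -12 + 3*(-5*1)**2 = -12 + 3*(-5)**2 = -12 + 3*25 = -12 + 75 = 63)
F/629 = 63/629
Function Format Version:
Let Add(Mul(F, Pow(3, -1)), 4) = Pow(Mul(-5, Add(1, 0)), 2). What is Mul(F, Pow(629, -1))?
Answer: Rational(63, 629) ≈ 0.10016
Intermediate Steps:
F = 63 (F = Add(-12, Mul(3, Pow(Mul(-5, Add(1, 0)), 2))) = Add(-12, Mul(3, Pow(Mul(-5, 1), 2))) = Add(-12, Mul(3, Pow(-5, 2))) = Add(-12, Mul(3, 25)) = Add(-12, 75) = 63)
Mul(F, Pow(629, -1)) = Mul(63, Pow(629, -1)) = Mul(63, Rational(1, 629)) = Rational(63, 629)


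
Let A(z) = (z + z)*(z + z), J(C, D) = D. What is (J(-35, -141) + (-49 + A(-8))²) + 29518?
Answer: 72226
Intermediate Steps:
A(z) = 4*z² (A(z) = (2*z)*(2*z) = 4*z²)
(J(-35, -141) + (-49 + A(-8))²) + 29518 = (-141 + (-49 + 4*(-8)²)²) + 29518 = (-141 + (-49 + 4*64)²) + 29518 = (-141 + (-49 + 256)²) + 29518 = (-141 + 207²) + 29518 = (-141 + 42849) + 29518 = 42708 + 29518 = 72226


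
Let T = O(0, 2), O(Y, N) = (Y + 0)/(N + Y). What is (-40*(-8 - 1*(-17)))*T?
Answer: 0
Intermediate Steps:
O(Y, N) = Y/(N + Y)
T = 0 (T = 0/(2 + 0) = 0/2 = 0*(½) = 0)
(-40*(-8 - 1*(-17)))*T = -40*(-8 - 1*(-17))*0 = -40*(-8 + 17)*0 = -40*9*0 = -360*0 = 0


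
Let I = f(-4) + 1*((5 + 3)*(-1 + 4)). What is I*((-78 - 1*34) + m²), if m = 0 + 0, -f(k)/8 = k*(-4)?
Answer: 11648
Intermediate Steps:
f(k) = 32*k (f(k) = -8*k*(-4) = -(-32)*k = 32*k)
m = 0
I = -104 (I = 32*(-4) + 1*((5 + 3)*(-1 + 4)) = -128 + 1*(8*3) = -128 + 1*24 = -128 + 24 = -104)
I*((-78 - 1*34) + m²) = -104*((-78 - 1*34) + 0²) = -104*((-78 - 34) + 0) = -104*(-112 + 0) = -104*(-112) = 11648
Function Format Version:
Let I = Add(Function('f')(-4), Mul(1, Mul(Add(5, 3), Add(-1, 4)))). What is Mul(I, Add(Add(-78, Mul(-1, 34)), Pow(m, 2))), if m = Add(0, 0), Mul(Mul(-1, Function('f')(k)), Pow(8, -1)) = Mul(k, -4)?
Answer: 11648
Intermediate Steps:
Function('f')(k) = Mul(32, k) (Function('f')(k) = Mul(-8, Mul(k, -4)) = Mul(-8, Mul(-4, k)) = Mul(32, k))
m = 0
I = -104 (I = Add(Mul(32, -4), Mul(1, Mul(Add(5, 3), Add(-1, 4)))) = Add(-128, Mul(1, Mul(8, 3))) = Add(-128, Mul(1, 24)) = Add(-128, 24) = -104)
Mul(I, Add(Add(-78, Mul(-1, 34)), Pow(m, 2))) = Mul(-104, Add(Add(-78, Mul(-1, 34)), Pow(0, 2))) = Mul(-104, Add(Add(-78, -34), 0)) = Mul(-104, Add(-112, 0)) = Mul(-104, -112) = 11648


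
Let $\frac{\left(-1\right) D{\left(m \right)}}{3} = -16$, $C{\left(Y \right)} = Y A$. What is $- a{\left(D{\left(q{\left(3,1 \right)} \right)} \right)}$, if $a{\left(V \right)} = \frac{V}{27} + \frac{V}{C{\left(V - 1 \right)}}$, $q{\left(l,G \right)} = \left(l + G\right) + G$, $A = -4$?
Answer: $- \frac{644}{423} \approx -1.5225$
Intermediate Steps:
$C{\left(Y \right)} = - 4 Y$ ($C{\left(Y \right)} = Y \left(-4\right) = - 4 Y$)
$q{\left(l,G \right)} = l + 2 G$ ($q{\left(l,G \right)} = \left(G + l\right) + G = l + 2 G$)
$D{\left(m \right)} = 48$ ($D{\left(m \right)} = \left(-3\right) \left(-16\right) = 48$)
$a{\left(V \right)} = \frac{V}{27} + \frac{V}{4 - 4 V}$ ($a{\left(V \right)} = \frac{V}{27} + \frac{V}{\left(-4\right) \left(V - 1\right)} = V \frac{1}{27} + \frac{V}{\left(-4\right) \left(V - 1\right)} = \frac{V}{27} + \frac{V}{\left(-4\right) \left(-1 + V\right)} = \frac{V}{27} + \frac{V}{4 - 4 V}$)
$- a{\left(D{\left(q{\left(3,1 \right)} \right)} \right)} = - \frac{48 \left(31 - 192\right)}{108 \left(1 - 48\right)} = - \frac{48 \left(-161\right)}{108 \left(-47\right)} = - \frac{48 \left(-1\right) \left(-161\right)}{108 \cdot 47} = \left(-1\right) \frac{644}{423} = - \frac{644}{423}$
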